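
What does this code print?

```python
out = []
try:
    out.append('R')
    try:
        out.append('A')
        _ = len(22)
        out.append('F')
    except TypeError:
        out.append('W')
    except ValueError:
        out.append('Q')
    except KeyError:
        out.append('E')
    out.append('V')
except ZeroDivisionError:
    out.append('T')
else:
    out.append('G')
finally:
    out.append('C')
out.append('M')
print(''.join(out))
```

Execution trace: 'R' (try body) → 'A' (inner try body) → 'W' (inner except TypeError) → 'V' (try body, no exception) → 'G' (else) → 'C' (finally) → 'M' (after the try/except). Output: RAWVGCM

Answer: RAWVGCM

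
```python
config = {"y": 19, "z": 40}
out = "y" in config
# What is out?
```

Trace:
`config = {"y": 19, "z": 40}` → config = {'y': 19, 'z': 40}
`out = "y" in config` → out = True
So out = True

Answer: True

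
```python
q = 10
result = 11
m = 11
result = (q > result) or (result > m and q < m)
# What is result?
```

Trace:
`q = 10` → q = 10
`result = 11` → result = 11
`m = 11` → m = 11
`result = (q > result) or (result > m and q < m)` → result = False
So result = False

Answer: False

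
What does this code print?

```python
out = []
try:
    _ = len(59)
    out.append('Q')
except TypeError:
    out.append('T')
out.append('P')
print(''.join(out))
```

Execution trace: 'T' (except TypeError) → 'P' (after the try/except). Output: TP

Answer: TP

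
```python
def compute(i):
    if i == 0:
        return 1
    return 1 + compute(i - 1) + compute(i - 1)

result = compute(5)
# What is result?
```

compute(i) = 1 + 2·compute(i-1), compute(0)=1. Closed form: (1+1)·2^5 - 1 = 63.

Answer: 63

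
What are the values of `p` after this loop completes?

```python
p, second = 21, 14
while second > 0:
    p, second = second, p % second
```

GCD of 21 and 14
`p` takes the values: 21 → 14 → 7

Answer: 7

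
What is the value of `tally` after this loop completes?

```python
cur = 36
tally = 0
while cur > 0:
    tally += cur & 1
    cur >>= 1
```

Count set bits in 36 (binary: 0b100100)
`tally` takes the values: 0 → 1 → 2

Answer: 2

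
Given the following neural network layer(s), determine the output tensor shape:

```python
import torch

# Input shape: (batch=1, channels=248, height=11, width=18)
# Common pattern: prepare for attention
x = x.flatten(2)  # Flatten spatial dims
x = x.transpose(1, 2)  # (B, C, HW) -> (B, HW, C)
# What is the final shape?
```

Input: (1, 248, 11, 18) -> after flatten(2): (1, 248, 198) -> Output: (1, 198, 248)

Answer: (1, 198, 248)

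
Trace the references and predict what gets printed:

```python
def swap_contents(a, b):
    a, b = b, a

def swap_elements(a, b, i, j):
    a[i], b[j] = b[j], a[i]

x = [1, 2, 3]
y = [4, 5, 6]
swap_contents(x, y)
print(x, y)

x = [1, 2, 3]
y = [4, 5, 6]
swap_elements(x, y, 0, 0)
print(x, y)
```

Key concept: parameter rebinding vs mutation.
Step by step:
`x = [1, 2, 3]` → x = [1, 2, 3]
`y = [4, 5, 6]` → y = [4, 5, 6]
`swap_contents(x, y)` → no visible change to tracked variables
`print(x, y)` → prints [1, 2, 3] [4, 5, 6]
`x = [1, 2, 3]` → x = [1, 2, 3]
`y = [4, 5, 6]` → y = [4, 5, 6]
`swap_elements(x, y, 0, 0)` → x = [4, 2, 3]; y = [1, 5, 6]
`print(x, y)` → prints [4, 2, 3] [1, 5, 6]

Answer:
[1, 2, 3] [4, 5, 6]
[4, 2, 3] [1, 5, 6]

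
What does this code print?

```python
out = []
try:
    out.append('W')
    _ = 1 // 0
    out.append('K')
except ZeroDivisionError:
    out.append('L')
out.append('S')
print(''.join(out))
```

Execution trace: 'W' (try body) → 'L' (except ZeroDivisionError) → 'S' (after the try/except). Output: WLS

Answer: WLS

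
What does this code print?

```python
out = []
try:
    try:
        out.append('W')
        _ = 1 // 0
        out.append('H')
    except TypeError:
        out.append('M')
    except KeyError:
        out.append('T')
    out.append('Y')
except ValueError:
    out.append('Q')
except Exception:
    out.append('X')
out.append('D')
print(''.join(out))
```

Execution trace: 'W' (inner try body) → 'X' (except Exception) → 'D' (after the try/except). Output: WXD

Answer: WXD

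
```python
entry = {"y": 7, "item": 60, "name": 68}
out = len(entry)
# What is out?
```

Trace:
`entry = {"y": 7, "item": 60, "name": 68}` → entry = {'y': 7, 'item': 60, 'name': 68}
`out = len(entry)` → out = 3
So out = 3

Answer: 3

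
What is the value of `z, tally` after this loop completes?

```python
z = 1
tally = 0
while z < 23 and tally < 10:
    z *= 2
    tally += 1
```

Double until >= 23 or 10 iterations
`z, tally` takes the values: (1, 0) → (2, 0) → (2, 1) → (4, 1) → (4, 2) → (8, 2) → (8, 3) → (16, 3) → (16, 4) → (32, 4) → (32, 5)

Answer: 32, 5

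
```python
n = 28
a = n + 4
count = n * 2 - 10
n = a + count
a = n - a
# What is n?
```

Trace:
`n = 28` → n = 28
`a = n + 4` → a = 32
`count = n * 2 - 10` → count = 46
`n = a + count` → n = 78
`a = n - a` → a = 46
So n = 78

Answer: 78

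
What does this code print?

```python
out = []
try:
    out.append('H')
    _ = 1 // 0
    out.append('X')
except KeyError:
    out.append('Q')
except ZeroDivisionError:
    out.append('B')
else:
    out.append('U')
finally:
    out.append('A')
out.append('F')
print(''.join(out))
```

Execution trace: 'H' (try body) → 'B' (except ZeroDivisionError) → 'A' (finally) → 'F' (after the try/except). Output: HBAF

Answer: HBAF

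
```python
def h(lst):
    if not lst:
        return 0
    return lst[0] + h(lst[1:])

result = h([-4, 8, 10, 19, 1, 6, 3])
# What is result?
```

(-4) + 8 + 10 + 19 + 1 + 6 + 3 + 0 = 43

Answer: 43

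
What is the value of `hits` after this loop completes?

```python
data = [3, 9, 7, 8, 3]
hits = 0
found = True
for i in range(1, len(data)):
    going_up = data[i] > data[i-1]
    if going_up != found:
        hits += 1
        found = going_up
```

Count direction changes in [3, 9, 7, 8, 3]
`hits` takes the values: 0 → 1 → 2 → 3

Answer: 3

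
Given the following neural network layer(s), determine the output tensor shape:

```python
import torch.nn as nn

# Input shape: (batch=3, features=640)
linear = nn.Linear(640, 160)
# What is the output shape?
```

Input: (3, 640) -> Output: (3, 160)

Answer: (3, 160)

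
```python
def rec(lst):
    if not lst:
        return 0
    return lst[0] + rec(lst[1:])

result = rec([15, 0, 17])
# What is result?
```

15 + 0 + 17 + 0 = 32

Answer: 32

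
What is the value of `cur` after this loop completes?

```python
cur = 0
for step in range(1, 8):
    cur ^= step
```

XOR of 1 to 7
`cur` takes the values: 0 → 1 → 3 → 0 → 4 → 1 → 7 → 0

Answer: 0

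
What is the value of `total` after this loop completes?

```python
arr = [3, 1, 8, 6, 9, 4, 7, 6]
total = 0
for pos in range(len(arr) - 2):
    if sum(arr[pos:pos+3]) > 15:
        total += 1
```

Count windows with sum > 15
`total` takes the values: 0 → 1 → 2 → 3 → 4

Answer: 4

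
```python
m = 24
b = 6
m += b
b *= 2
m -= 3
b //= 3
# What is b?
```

Trace:
`m = 24` → m = 24
`b = 6` → b = 6
`m += b` → m = 30
`b *= 2` → b = 12
`m -= 3` → m = 27
`b //= 3` → b = 4
So b = 4

Answer: 4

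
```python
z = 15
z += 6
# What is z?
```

Trace:
`z = 15` → z = 15
`z += 6` → z = 21
So z = 21

Answer: 21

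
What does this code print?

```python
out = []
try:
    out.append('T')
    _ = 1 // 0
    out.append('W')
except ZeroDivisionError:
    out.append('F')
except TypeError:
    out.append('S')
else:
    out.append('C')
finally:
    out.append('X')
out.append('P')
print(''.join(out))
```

Execution trace: 'T' (try body) → 'F' (except ZeroDivisionError) → 'X' (finally) → 'P' (after the try/except). Output: TFXP

Answer: TFXP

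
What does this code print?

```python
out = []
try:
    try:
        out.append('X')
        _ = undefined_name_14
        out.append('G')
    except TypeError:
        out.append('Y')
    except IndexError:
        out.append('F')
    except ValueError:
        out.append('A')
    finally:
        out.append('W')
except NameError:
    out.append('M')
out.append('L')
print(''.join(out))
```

Execution trace: 'X' (try body) → 'W' (finally) → 'M' (outer except NameError) → 'L' (after the try/except). Output: XWML

Answer: XWML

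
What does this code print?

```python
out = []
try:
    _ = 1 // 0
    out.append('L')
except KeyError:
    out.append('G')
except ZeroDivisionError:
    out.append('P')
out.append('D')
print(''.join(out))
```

Execution trace: 'P' (except ZeroDivisionError) → 'D' (after the try/except). Output: PD

Answer: PD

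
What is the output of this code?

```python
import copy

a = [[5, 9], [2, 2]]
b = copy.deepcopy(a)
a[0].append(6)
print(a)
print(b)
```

Key concept: deep copy is fully independent.
Step by step:
`a = [[5, 9], [2, 2]]` → a = [[5, 9], [2, 2]]
`b = copy.deepcopy(a)` → b = [[5, 9], [2, 2]]
`a[0].append(6)` → a = [[5, 9, 6], [2, 2]]
`print(a)` → prints [[5, 9, 6], [2, 2]]
`print(b)` → prints [[5, 9], [2, 2]]

Answer:
[[5, 9, 6], [2, 2]]
[[5, 9], [2, 2]]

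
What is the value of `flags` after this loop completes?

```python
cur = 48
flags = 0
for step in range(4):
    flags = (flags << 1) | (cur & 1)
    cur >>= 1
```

Reverse lowest 4 bits of 48
`flags` takes the values: 0

Answer: 0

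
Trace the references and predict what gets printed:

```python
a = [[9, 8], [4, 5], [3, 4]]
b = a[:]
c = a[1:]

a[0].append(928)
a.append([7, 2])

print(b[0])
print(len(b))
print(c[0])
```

Key concept: slice with nested mutation.
Step by step:
`a = [[9, 8], [4, 5], [3, 4]]` → a = [[9, 8], [4, 5], [3, 4]]
`b = a[:]` → b = [[9, 8], [4, 5], [3, 4]]
`c = a[1:]` → c = [[4, 5], [3, 4]]
`a[0].append(928)` → a = [[9, 8, 928], [4, 5], [3, 4]]; b = [[9, 8, 928], [4, 5], [3, 4]]
`a.append([7, 2])` → a = [[9, 8, 928], [4, 5], [3, 4], [7, 2]]
`print(b[0])` → prints [9, 8, 928]
`print(len(b))` → prints 3
`print(c[0])` → prints [4, 5]

Answer:
[9, 8, 928]
3
[4, 5]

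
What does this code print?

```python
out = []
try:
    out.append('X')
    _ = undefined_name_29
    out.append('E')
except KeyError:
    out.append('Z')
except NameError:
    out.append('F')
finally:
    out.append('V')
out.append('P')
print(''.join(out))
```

Execution trace: 'X' (try body) → 'F' (except NameError) → 'V' (finally) → 'P' (after the try/except). Output: XFVP

Answer: XFVP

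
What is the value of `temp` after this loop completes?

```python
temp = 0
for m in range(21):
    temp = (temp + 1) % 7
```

Increment mod 7, 21 times = 0
`temp` takes the values: 0 → 1 → 2 → 3 → 4 → 5 → 6 → 0 → 1 → 2 → 3 → 4 → 5 → 6 → 0 → 1 → 2 → 3 → 4 → 5 → 6 → 0

Answer: 0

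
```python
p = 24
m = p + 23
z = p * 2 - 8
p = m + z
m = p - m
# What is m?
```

Trace:
`p = 24` → p = 24
`m = p + 23` → m = 47
`z = p * 2 - 8` → z = 40
`p = m + z` → p = 87
`m = p - m` → m = 40
So m = 40

Answer: 40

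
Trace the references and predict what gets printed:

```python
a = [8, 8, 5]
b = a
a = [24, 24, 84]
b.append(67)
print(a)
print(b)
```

Key concept: rebinding vs mutation: a is rebound to a new list, b still points at the original.
Step by step:
`a = [8, 8, 5]` → a = [8, 8, 5]
`b = a` → b = [8, 8, 5] (same object as a)
`a = [24, 24, 84]` → a = [24, 24, 84]
`b.append(67)` → b = [8, 8, 5, 67]
`print(a)` → prints [24, 24, 84]
`print(b)` → prints [8, 8, 5, 67]

Answer:
[24, 24, 84]
[8, 8, 5, 67]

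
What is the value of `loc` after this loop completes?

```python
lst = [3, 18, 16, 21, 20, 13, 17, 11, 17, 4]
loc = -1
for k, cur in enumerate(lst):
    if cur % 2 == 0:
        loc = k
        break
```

First even number index in [3, 18, 16, 21, 20, 13, 17, 11, 17, 4]
`loc` takes the values: -1 → 1

Answer: 1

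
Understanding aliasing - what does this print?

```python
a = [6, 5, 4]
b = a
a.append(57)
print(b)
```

Key concept: basic list aliasing.
Step by step:
`a = [6, 5, 4]` → a = [6, 5, 4]
`b = a` → b = [6, 5, 4] (same object as a)
`a.append(57)` → a = [6, 5, 4, 57] (same object as b); b = [6, 5, 4, 57] (same object as a)
`print(b)` → prints [6, 5, 4, 57]

Answer: [6, 5, 4, 57]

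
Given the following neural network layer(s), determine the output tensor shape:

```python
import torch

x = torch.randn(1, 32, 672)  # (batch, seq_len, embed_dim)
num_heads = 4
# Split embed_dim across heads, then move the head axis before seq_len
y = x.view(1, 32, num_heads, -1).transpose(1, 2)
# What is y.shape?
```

Input: (1, 32, 672) -> head_dim = 672 // 4 = 168; after view: (1, 32, 4, 168) -> after transpose(1, 2): (1, 4, 32, 168) -> Output: (1, 4, 32, 168)

Answer: (1, 4, 32, 168)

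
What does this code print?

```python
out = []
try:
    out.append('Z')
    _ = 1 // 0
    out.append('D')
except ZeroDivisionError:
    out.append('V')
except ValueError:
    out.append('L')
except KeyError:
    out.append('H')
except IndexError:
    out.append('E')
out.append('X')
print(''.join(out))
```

Execution trace: 'Z' (try body) → 'V' (except ZeroDivisionError) → 'X' (after the try/except). Output: ZVX

Answer: ZVX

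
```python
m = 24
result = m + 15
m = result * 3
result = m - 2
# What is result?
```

Trace:
`m = 24` → m = 24
`result = m + 15` → result = 39
`m = result * 3` → m = 117
`result = m - 2` → result = 115
So result = 115

Answer: 115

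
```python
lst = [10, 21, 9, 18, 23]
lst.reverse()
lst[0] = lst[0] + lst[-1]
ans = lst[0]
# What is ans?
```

Trace:
`lst = [10, 21, 9, 18, 23]` → lst = [10, 21, 9, 18, 23]
`lst.reverse()` → lst = [23, 18, 9, 21, 10]
`lst[0] = lst[0] + lst[-1]` → lst = [33, 18, 9, 21, 10]
`ans = lst[0]` → ans = 33
So ans = 33

Answer: 33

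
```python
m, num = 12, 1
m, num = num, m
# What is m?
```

Trace:
`m, num = 12, 1` → m = 12; num = 1
`m, num = num, m` → m = 1; num = 12
So m = 1

Answer: 1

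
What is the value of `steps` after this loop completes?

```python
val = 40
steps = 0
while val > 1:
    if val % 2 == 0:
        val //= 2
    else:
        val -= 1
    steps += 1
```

Steps to reduce 40 to 1
`steps` takes the values: 0 → 1 → 2 → 3 → 4 → 5 → 6

Answer: 6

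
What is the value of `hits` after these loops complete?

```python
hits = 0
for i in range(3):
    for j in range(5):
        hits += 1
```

3 * 5 = 15
`hits` takes the values: 0 → 1 → 2 → 3 → 4 → 5 → 6 → 7 → 8 → 9 → 10 → 11 → 12 → 13 → 14 → 15

Answer: 15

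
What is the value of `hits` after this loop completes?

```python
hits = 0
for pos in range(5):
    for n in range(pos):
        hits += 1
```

Triangle number: 0+1+2+...+4
`hits` takes the values: 0 → 1 → 2 → 3 → 4 → 5 → 6 → 7 → 8 → 9 → 10

Answer: 10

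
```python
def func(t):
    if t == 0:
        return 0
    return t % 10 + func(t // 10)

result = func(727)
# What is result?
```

Sum of digits of 727: 7 + 2 + 7 = 16

Answer: 16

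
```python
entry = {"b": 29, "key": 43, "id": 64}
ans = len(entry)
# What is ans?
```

Trace:
`entry = {"b": 29, "key": 43, "id": 64}` → entry = {'b': 29, 'key': 43, 'id': 64}
`ans = len(entry)` → ans = 3
So ans = 3

Answer: 3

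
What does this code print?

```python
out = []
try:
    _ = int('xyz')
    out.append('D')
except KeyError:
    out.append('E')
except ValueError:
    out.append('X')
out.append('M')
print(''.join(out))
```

Execution trace: 'X' (except ValueError) → 'M' (after the try/except). Output: XM

Answer: XM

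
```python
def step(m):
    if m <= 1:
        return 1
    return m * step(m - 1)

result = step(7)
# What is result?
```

step(7) = 7 * 6 * 5 * 4 * 3 * 2 * 1 = 5040

Answer: 5040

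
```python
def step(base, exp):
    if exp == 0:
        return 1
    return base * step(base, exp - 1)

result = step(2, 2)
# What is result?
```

step(2, 2) = 2 * 2 = 4

Answer: 4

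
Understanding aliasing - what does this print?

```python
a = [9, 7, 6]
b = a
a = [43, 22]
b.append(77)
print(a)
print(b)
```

Key concept: rebinding vs mutation: a is rebound to a new list, b still points at the original.
Step by step:
`a = [9, 7, 6]` → a = [9, 7, 6]
`b = a` → b = [9, 7, 6] (same object as a)
`a = [43, 22]` → a = [43, 22]
`b.append(77)` → b = [9, 7, 6, 77]
`print(a)` → prints [43, 22]
`print(b)` → prints [9, 7, 6, 77]

Answer:
[43, 22]
[9, 7, 6, 77]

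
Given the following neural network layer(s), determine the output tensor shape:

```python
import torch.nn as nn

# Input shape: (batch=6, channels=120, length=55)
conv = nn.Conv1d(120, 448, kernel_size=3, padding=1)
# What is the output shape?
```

Input: (6, 120, 55) -> Output: (6, 448, 55)

Answer: (6, 448, 55)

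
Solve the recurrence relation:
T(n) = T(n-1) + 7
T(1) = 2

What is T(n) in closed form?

Unrolling: T(n) = T(1) + 7·(n-1) = 2 + 7(n-1) = 7n - 5.

Answer: T(n) = 7n - 5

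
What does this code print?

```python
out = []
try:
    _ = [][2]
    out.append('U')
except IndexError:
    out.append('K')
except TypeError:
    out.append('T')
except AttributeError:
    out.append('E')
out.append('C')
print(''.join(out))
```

Execution trace: 'K' (except IndexError) → 'C' (after the try/except). Output: KC

Answer: KC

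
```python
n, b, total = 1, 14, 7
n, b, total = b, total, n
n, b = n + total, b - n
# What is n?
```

Trace:
`n, b, total = 1, 14, 7` → n = 1; b = 14; total = 7
`n, b, total = b, total, n` → n = 14; b = 7; total = 1
`n, b = n + total, b - n` → n = 15; b = -7
So n = 15

Answer: 15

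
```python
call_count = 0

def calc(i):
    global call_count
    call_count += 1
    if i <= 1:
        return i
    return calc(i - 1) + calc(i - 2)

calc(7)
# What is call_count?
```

Calls(i) = 1 + Calls(i-1) + Calls(i-2); Calls(0)=Calls(1)=1. For i=7 this gives 41.

Answer: 41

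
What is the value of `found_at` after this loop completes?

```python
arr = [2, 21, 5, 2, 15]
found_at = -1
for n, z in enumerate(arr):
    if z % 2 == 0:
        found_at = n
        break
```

First even number index in [2, 21, 5, 2, 15]
`found_at` takes the values: -1 → 0

Answer: 0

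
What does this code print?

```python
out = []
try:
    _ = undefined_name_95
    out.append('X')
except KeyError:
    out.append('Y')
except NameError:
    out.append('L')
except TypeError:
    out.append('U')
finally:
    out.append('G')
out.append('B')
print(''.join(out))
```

Execution trace: 'L' (except NameError) → 'G' (finally) → 'B' (after the try/except). Output: LGB

Answer: LGB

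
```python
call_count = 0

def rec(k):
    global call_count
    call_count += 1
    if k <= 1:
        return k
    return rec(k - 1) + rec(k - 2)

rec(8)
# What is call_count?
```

Calls(k) = 1 + Calls(k-1) + Calls(k-2); Calls(0)=Calls(1)=1. For k=8 this gives 67.

Answer: 67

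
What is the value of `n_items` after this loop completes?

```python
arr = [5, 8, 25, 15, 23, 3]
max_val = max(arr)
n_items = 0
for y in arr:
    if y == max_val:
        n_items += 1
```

Count of max value 25 in [5, 8, 25, 15, 23, 3]
`n_items` takes the values: 0 → 1

Answer: 1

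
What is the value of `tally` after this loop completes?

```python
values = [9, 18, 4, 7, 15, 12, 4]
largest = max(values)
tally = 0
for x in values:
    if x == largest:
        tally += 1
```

Count of max value 18 in [9, 18, 4, 7, 15, 12, 4]
`tally` takes the values: 0 → 1

Answer: 1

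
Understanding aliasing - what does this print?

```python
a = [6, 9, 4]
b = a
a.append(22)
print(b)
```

Key concept: basic list aliasing.
Step by step:
`a = [6, 9, 4]` → a = [6, 9, 4]
`b = a` → b = [6, 9, 4] (same object as a)
`a.append(22)` → a = [6, 9, 4, 22] (same object as b); b = [6, 9, 4, 22] (same object as a)
`print(b)` → prints [6, 9, 4, 22]

Answer: [6, 9, 4, 22]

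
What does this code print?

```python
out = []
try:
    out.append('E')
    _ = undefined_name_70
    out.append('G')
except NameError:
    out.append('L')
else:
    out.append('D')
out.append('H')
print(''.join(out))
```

Execution trace: 'E' (try body) → 'L' (except NameError) → 'H' (after the try/except). Output: ELH

Answer: ELH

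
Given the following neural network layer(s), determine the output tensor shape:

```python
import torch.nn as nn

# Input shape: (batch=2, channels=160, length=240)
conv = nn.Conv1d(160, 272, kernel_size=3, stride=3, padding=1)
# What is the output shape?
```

Input: (2, 160, 240) -> Output: (2, 272, 80)

Answer: (2, 272, 80)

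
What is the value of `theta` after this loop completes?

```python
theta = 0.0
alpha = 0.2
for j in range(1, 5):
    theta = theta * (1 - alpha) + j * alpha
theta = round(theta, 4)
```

Moving average with lr=0.2
`theta` takes the values: 0.0 → 0.2 → 0.56 → 1.048 → 1.6384

Answer: 1.6384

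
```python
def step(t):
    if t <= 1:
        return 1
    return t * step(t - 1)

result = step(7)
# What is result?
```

step(7) = 7 * 6 * 5 * 4 * 3 * 2 * 1 = 5040

Answer: 5040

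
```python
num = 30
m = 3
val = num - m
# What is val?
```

Trace:
`num = 30` → num = 30
`m = 3` → m = 3
`val = num - m` → val = 27
So val = 27

Answer: 27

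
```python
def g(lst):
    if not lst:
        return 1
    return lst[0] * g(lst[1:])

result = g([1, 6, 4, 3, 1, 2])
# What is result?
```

Product over [1, 6, 4, 3, 1, 2] = 1 * 6 * 4 * 3 * 1 * 2 = 144

Answer: 144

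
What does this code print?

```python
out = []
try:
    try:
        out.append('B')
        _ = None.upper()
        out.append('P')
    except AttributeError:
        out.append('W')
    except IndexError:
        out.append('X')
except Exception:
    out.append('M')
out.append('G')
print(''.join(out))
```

Execution trace: 'B' (inner try body) → 'W' (inner except AttributeError) → 'G' (after the try/except). Output: BWG

Answer: BWG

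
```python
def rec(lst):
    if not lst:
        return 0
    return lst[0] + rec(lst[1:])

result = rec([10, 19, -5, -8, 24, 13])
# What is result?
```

10 + 19 + (-5) + (-8) + 24 + 13 + 0 = 53

Answer: 53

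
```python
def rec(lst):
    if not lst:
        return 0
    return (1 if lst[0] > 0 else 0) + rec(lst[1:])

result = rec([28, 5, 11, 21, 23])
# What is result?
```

Count of positive elements in [28, 5, 11, 21, 23] = 5

Answer: 5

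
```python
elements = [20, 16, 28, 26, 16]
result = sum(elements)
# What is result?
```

Trace:
`elements = [20, 16, 28, 26, 16]` → elements = [20, 16, 28, 26, 16]
`result = sum(elements)` → result = 106
So result = 106

Answer: 106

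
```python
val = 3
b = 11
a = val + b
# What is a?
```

Trace:
`val = 3` → val = 3
`b = 11` → b = 11
`a = val + b` → a = 14
So a = 14

Answer: 14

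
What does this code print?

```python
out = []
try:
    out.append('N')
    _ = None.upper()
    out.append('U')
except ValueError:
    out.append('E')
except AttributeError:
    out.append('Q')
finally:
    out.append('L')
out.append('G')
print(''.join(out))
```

Execution trace: 'N' (try body) → 'Q' (except AttributeError) → 'L' (finally) → 'G' (after the try/except). Output: NQLG

Answer: NQLG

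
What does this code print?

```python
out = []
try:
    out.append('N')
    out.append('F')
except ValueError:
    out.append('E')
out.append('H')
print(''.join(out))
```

Execution trace: 'N' (try body) → 'F' (try body, no exception) → 'H' (after the try/except). Output: NFH

Answer: NFH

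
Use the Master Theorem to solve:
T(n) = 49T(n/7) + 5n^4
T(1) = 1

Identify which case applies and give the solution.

a=49, b=7, f(n)=5n^4. log_7(49) = 2. Since c=4 > 2 and the regularity condition holds (49(n/7)^4 = (49/7^4)n^4 with 49/7^4 < 1), Case 3 applies: T(n) = Θ(f(n)) = O(n^4).

Answer: O(n^4) - Case 3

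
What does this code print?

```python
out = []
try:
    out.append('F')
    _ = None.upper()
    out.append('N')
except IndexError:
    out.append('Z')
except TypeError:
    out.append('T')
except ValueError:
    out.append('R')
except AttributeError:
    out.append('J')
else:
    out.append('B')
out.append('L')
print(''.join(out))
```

Execution trace: 'F' (try body) → 'J' (except AttributeError) → 'L' (after the try/except). Output: FJL

Answer: FJL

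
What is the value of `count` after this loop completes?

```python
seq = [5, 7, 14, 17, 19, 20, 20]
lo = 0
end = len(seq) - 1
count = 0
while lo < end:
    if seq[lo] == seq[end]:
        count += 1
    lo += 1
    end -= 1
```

Count matching pairs from ends
`count` takes the values: 0

Answer: 0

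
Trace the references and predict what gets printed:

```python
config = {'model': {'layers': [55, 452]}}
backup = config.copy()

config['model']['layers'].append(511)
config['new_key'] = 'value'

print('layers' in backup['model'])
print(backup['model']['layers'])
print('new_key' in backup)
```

Key concept: shallow copy gotcha with nested dict.
Step by step:
`config = {'model': {'layers': [55, 452]}}` → config = {'model': {'layers': [55, 452]}}
`backup = config.copy()` → backup = {'model': {'layers': [55, 452]}}
`config['model']['layers'].append(511)` → config = {'model': {'layers': [55, 452, 511]}}; backup = {'model': {'layers': [55, 452, 511]}}
`config['new_key'] = 'value'` → config = {'model': {'layers': [55, 452, 511]}, 'new_key': 'value'}
`print('layers' in backup['model'])` → prints True
`print(backup['model']['layers'])` → prints [55, 452, 511]
`print('new_key' in backup)` → prints False

Answer:
True
[55, 452, 511]
False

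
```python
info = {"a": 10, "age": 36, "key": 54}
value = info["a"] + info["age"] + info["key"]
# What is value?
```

Trace:
`info = {"a": 10, "age": 36, "key": 54}` → info = {'a': 10, 'age': 36, 'key': 54}
`value = info["a"] + info["age"] + info["key"]` → value = 100
So value = 100

Answer: 100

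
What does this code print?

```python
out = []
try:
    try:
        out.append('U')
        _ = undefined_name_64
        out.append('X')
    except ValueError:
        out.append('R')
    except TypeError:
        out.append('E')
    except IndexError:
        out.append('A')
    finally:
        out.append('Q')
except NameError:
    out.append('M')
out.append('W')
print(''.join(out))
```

Execution trace: 'U' (try body) → 'Q' (finally) → 'M' (outer except NameError) → 'W' (after the try/except). Output: UQMW

Answer: UQMW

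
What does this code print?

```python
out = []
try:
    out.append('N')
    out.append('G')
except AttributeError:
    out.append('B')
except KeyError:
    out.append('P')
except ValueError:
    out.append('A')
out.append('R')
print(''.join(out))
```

Execution trace: 'N' (try body) → 'G' (try body, no exception) → 'R' (after the try/except). Output: NGR

Answer: NGR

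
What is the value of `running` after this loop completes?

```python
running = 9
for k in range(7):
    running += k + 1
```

Start at 9, add 1 to 7 = 37
`running` takes the values: 9 → 10 → 12 → 15 → 19 → 24 → 30 → 37

Answer: 37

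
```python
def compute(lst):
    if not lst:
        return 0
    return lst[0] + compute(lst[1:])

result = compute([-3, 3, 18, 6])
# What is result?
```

(-3) + 3 + 18 + 6 + 0 = 24

Answer: 24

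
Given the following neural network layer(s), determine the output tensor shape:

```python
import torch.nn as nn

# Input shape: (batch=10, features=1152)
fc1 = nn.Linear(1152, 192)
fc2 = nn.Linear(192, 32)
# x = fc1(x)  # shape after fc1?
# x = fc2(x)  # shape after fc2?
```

Input: (10, 1152) -> after fc1: (10, 192) -> Output: (10, 32)

Answer: (10, 32)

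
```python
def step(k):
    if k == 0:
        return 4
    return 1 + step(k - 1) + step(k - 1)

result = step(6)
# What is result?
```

step(k) = 1 + 2·step(k-1), step(0)=4. Closed form: (4+1)·2^6 - 1 = 319.

Answer: 319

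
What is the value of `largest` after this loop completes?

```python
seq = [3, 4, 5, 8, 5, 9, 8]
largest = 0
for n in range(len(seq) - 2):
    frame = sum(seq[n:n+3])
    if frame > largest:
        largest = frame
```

Max sum of 3-element window in [3, 4, 5, 8, 5, 9, 8]
`largest` takes the values: 0 → 12 → 17 → 18 → 22

Answer: 22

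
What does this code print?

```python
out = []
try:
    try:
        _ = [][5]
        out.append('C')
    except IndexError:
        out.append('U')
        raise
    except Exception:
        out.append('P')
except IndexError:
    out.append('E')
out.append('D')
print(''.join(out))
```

Execution trace: 'U' (inner except IndexError) → 'E' (outer except IndexError) → 'D' (after the try/except). Output: UED

Answer: UED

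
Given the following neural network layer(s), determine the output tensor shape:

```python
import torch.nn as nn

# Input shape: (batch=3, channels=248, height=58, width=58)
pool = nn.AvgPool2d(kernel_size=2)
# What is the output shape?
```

Input: (3, 248, 58, 58) -> Output: (3, 248, 29, 29)

Answer: (3, 248, 29, 29)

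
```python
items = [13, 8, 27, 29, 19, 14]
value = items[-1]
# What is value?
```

Trace:
`items = [13, 8, 27, 29, 19, 14]` → items = [13, 8, 27, 29, 19, 14]
`value = items[-1]` → value = 14
So value = 14

Answer: 14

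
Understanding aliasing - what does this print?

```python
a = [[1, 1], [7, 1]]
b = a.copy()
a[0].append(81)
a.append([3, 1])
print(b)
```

Key concept: shallow copy with nested lists.
Step by step:
`a = [[1, 1], [7, 1]]` → a = [[1, 1], [7, 1]]
`b = a.copy()` → b = [[1, 1], [7, 1]]
`a[0].append(81)` → a = [[1, 1, 81], [7, 1]]; b = [[1, 1, 81], [7, 1]]
`a.append([3, 1])` → a = [[1, 1, 81], [7, 1], [3, 1]]
`print(b)` → prints [[1, 1, 81], [7, 1]]

Answer: [[1, 1, 81], [7, 1]]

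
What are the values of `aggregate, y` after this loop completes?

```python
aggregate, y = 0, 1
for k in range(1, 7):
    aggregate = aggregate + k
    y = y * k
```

Sum and factorial of 1 to 6
`aggregate, y` takes the values: (0, 1) → (1, 1) → (3, 1) → (3, 2) → (6, 2) → (6, 6) → (10, 6) → (10, 24) → (15, 24) → (15, 120) → (21, 120) → (21, 720)

Answer: 21, 720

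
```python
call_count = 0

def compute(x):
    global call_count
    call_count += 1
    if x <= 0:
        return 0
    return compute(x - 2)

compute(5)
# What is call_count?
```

Linear recursion stepping by 2: 4 calls from x=5 down to ≤0.

Answer: 4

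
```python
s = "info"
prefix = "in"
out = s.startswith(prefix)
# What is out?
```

Trace:
`s = "info"` → s = 'info'
`prefix = "in"` → prefix = 'in'
`out = s.startswith(prefix)` → out = True
So out = True

Answer: True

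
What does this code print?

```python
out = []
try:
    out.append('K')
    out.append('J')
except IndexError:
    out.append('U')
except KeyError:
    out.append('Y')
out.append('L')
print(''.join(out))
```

Execution trace: 'K' (try body) → 'J' (try body, no exception) → 'L' (after the try/except). Output: KJL

Answer: KJL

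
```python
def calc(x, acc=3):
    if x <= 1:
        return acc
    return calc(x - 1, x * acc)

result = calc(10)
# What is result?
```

Accumulator trace (n, acc): (10, 3) -> (9, 30) -> (8, 270) -> (7, 2160) -> (6, 15120) -> (5, 90720) -> (4, 453600) -> (3, 1814400) -> (2, 5443200) -> (1, 10886400) -> return 10886400

Answer: 10886400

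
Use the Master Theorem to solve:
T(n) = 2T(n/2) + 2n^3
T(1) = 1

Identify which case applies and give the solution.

a=2, b=2, f(n)=2n^3. log_2(2) = 1. Since c=3 > 1 and the regularity condition holds (2(n/2)^3 = (2/2^3)n^3 with 2/2^3 < 1), Case 3 applies: T(n) = Θ(f(n)) = O(n^3).

Answer: O(n^3) - Case 3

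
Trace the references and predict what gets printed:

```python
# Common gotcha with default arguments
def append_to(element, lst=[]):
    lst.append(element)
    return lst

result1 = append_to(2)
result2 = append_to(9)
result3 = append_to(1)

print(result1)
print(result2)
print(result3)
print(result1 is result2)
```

Key concept: mutable default argument gotcha.
Step by step:
`result1 = append_to(2)` → result1 = [2]
`result2 = append_to(9)` → result1 = [2, 9] (same object as result2); result2 = [2, 9] (same object as result1)
`result3 = append_to(1)` → result1 = [2, 9, 1] (same object as result2, result3); result2 = [2, 9, 1] (same object as result1, result3); result3 = [2, 9, 1] (same object as result1, result2)
`print(result1)` → prints [2, 9, 1]
`print(result2)` → prints [2, 9, 1]
`print(result3)` → prints [2, 9, 1]
`print(result1 is result2)` → prints True

Answer:
[2, 9, 1]
[2, 9, 1]
[2, 9, 1]
True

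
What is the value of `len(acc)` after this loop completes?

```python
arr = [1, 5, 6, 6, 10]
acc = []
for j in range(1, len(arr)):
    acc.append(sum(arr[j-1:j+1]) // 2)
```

Number of 2-element averages
`acc` takes the values: [] → [3] → [3, 5] → [3, 5, 6] → [3, 5, 6, 8]
So `len(acc)` = 4

Answer: 4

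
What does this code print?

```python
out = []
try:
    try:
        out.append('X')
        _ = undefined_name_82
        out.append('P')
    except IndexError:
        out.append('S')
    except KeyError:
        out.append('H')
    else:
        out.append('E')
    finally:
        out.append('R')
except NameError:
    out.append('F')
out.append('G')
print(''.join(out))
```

Execution trace: 'X' (inner try body) → 'R' (inner finally) → 'F' (outer except NameError) → 'G' (after the try/except). Output: XRFG

Answer: XRFG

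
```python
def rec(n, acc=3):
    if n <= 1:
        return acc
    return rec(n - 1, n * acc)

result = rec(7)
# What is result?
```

Accumulator trace (n, acc): (7, 3) -> (6, 21) -> (5, 126) -> (4, 630) -> (3, 2520) -> (2, 7560) -> (1, 15120) -> return 15120

Answer: 15120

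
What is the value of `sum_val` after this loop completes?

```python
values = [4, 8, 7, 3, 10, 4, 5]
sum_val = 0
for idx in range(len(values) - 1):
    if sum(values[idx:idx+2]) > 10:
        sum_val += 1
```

Count windows with sum > 10
`sum_val` takes the values: 0 → 1 → 2 → 3 → 4

Answer: 4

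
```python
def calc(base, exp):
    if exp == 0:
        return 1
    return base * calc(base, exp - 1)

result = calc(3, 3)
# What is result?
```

calc(3, 3) = 3 * 3 * 3 = 27

Answer: 27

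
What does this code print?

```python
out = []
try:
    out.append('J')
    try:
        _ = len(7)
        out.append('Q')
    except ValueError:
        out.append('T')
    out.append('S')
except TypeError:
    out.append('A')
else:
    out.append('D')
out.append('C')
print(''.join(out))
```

Execution trace: 'J' (try body) → 'A' (except TypeError) → 'C' (after the try/except). Output: JAC

Answer: JAC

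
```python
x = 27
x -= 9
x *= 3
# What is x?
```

Trace:
`x = 27` → x = 27
`x -= 9` → x = 18
`x *= 3` → x = 54
So x = 54

Answer: 54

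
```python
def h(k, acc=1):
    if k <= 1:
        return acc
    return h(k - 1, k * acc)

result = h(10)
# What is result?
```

Accumulator trace (n, acc): (10, 1) -> (9, 10) -> (8, 90) -> (7, 720) -> (6, 5040) -> (5, 30240) -> (4, 151200) -> (3, 604800) -> (2, 1814400) -> (1, 3628800) -> return 3628800

Answer: 3628800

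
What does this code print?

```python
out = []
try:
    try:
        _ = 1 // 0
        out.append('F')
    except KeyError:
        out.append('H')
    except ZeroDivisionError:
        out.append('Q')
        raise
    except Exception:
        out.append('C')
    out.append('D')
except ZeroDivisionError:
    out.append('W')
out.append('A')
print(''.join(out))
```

Execution trace: 'Q' (inner except ZeroDivisionError) → 'W' (except ZeroDivisionError) → 'A' (after the try/except). Output: QWA

Answer: QWA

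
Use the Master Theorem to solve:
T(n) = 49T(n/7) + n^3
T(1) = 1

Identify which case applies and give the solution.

a=49, b=7, f(n)=n^3. log_7(49) = 2. Since c=3 > 2 and the regularity condition holds (49(n/7)^3 = (49/7^3)n^3 with 49/7^3 < 1), Case 3 applies: T(n) = Θ(f(n)) = O(n^3).

Answer: O(n^3) - Case 3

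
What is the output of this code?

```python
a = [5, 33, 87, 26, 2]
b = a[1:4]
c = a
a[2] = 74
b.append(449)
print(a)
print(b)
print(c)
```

Key concept: slice vs alias.
Step by step:
`a = [5, 33, 87, 26, 2]` → a = [5, 33, 87, 26, 2]
`b = a[1:4]` → b = [33, 87, 26]
`c = a` → c = [5, 33, 87, 26, 2] (same object as a)
`a[2] = 74` → a = [5, 33, 74, 26, 2] (same object as c); c = [5, 33, 74, 26, 2] (same object as a)
`b.append(449)` → b = [33, 87, 26, 449]
`print(a)` → prints [5, 33, 74, 26, 2]
`print(b)` → prints [33, 87, 26, 449]
`print(c)` → prints [5, 33, 74, 26, 2]

Answer:
[5, 33, 74, 26, 2]
[33, 87, 26, 449]
[5, 33, 74, 26, 2]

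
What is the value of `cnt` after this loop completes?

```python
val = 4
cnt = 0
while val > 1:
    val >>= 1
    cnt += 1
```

Count right shifts until 1
`cnt` takes the values: 0 → 1 → 2

Answer: 2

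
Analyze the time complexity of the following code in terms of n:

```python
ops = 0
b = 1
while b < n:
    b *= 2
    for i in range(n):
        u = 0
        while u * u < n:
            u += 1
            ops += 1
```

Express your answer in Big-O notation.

Each loop level contributes: log n × n × √n. Multiplying the contributions gives O(n√n log n).

Answer: O(n√n log n)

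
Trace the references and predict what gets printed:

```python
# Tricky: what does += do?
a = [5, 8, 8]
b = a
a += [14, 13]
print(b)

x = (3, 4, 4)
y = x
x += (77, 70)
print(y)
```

Key concept: += behavior differs for mutable vs immutable.
Step by step:
`a = [5, 8, 8]` → a = [5, 8, 8]
`b = a` → b = [5, 8, 8] (same object as a)
`a += [14, 13]` → a = [5, 8, 8, 14, 13] (same object as b); b = [5, 8, 8, 14, 13] (same object as a)
`print(b)` → prints [5, 8, 8, 14, 13]
`x = (3, 4, 4)` → x = (3, 4, 4)
`y = x` → y = (3, 4, 4)
`x += (77, 70)` → x = (3, 4, 4, 77, 70)
`print(y)` → prints (3, 4, 4)

Answer:
[5, 8, 8, 14, 13]
(3, 4, 4)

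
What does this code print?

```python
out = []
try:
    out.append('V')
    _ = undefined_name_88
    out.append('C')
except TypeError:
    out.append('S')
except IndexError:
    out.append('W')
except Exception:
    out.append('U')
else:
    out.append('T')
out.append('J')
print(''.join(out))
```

Execution trace: 'V' (try body) → 'U' (except Exception) → 'J' (after the try/except). Output: VUJ

Answer: VUJ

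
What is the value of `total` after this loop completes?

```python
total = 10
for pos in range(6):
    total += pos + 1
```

Start at 10, add 1 to 6 = 31
`total` takes the values: 10 → 11 → 13 → 16 → 20 → 25 → 31

Answer: 31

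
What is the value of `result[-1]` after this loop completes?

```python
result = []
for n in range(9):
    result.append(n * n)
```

Last element of squares 0 to 8
`result` takes the values: [] → [0] → [0, 1] → [0, 1, 4] → [0, 1, 4, 9] → [0, 1, 4, 9, 16] → [0, 1, 4, 9, 16, 25] → [0, 1, 4, 9, 16, 25, 36] → [0, 1, 4, 9, 16, 25, 36, 49] → [0, 1, 4, 9, 16, 25, 36, 49, 64]
So `result[-1]` = 64

Answer: 64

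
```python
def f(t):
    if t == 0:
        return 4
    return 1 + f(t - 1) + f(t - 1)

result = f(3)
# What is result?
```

f(t) = 1 + 2·f(t-1), f(0)=4. Closed form: (4+1)·2^3 - 1 = 39.

Answer: 39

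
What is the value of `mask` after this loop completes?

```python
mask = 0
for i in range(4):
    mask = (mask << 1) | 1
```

Build 4 consecutive 1-bits: 0b1111
`mask` takes the values: 0 → 1 → 3 → 7 → 15

Answer: 15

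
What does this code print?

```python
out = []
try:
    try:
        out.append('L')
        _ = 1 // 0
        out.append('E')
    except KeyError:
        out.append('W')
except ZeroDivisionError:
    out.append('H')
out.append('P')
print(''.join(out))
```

Execution trace: 'L' (inner try body) → 'H' (outer except ZeroDivisionError) → 'P' (after the try/except). Output: LHP

Answer: LHP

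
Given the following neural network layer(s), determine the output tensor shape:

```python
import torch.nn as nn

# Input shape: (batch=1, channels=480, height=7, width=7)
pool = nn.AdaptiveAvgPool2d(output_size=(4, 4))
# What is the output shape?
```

Input: (1, 480, 7, 7) -> Output: (1, 480, 4, 4)

Answer: (1, 480, 4, 4)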